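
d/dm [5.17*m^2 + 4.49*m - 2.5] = 10.34*m + 4.49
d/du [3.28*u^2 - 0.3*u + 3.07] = 6.56*u - 0.3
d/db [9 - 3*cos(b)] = 3*sin(b)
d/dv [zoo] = 0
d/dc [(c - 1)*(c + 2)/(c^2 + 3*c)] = 2*(c^2 + 2*c + 3)/(c^2*(c^2 + 6*c + 9))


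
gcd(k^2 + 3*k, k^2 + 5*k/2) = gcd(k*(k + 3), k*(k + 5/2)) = k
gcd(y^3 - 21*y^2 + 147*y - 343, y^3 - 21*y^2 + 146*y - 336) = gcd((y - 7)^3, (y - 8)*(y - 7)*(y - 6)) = y - 7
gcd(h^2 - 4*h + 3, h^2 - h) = h - 1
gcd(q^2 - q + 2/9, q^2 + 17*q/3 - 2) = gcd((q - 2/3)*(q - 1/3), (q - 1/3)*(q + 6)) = q - 1/3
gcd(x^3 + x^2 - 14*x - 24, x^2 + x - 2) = x + 2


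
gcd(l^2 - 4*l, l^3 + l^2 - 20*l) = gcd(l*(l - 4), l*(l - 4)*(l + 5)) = l^2 - 4*l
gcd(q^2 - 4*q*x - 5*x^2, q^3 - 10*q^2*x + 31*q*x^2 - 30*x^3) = -q + 5*x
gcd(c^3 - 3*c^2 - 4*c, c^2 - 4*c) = c^2 - 4*c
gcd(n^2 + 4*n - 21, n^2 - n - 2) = 1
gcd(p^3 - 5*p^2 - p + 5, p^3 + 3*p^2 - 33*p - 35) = p^2 - 4*p - 5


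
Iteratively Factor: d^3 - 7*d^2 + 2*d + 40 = (d - 5)*(d^2 - 2*d - 8) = (d - 5)*(d + 2)*(d - 4)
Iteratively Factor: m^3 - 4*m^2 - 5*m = (m - 5)*(m^2 + m) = (m - 5)*(m + 1)*(m)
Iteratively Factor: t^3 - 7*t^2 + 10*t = (t)*(t^2 - 7*t + 10) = t*(t - 2)*(t - 5)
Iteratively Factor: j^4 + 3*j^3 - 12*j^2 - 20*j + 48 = (j + 4)*(j^3 - j^2 - 8*j + 12) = (j + 3)*(j + 4)*(j^2 - 4*j + 4) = (j - 2)*(j + 3)*(j + 4)*(j - 2)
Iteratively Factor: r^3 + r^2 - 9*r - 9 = (r + 3)*(r^2 - 2*r - 3) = (r - 3)*(r + 3)*(r + 1)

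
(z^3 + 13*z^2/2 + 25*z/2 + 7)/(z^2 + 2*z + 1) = (z^2 + 11*z/2 + 7)/(z + 1)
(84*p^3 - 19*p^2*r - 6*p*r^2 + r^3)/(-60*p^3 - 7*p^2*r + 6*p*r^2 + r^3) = (-7*p + r)/(5*p + r)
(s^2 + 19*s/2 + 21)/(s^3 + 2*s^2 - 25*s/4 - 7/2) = 2*(s + 6)/(2*s^2 - 3*s - 2)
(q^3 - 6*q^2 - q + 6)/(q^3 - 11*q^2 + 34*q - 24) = (q + 1)/(q - 4)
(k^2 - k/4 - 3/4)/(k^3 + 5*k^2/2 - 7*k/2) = (4*k + 3)/(2*k*(2*k + 7))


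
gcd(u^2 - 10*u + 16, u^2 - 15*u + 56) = u - 8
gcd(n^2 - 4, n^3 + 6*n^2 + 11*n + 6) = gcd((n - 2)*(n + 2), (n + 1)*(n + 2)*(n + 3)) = n + 2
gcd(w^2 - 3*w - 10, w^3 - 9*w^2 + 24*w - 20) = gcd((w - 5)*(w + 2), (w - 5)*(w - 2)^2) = w - 5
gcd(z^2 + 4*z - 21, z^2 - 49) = z + 7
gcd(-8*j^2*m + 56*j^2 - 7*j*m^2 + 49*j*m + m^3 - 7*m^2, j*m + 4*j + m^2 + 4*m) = j + m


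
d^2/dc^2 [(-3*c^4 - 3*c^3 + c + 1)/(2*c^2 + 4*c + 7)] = 2*(-12*c^6 - 72*c^5 - 270*c^4 - 674*c^3 - 1122*c^2 - 459*c - 26)/(8*c^6 + 48*c^5 + 180*c^4 + 400*c^3 + 630*c^2 + 588*c + 343)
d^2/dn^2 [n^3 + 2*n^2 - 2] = 6*n + 4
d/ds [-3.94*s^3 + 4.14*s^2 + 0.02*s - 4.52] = -11.82*s^2 + 8.28*s + 0.02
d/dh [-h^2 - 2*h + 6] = -2*h - 2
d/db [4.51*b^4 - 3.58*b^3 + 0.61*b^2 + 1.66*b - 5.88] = 18.04*b^3 - 10.74*b^2 + 1.22*b + 1.66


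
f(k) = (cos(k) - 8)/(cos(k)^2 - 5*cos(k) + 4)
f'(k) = (2*sin(k)*cos(k) - 5*sin(k))*(cos(k) - 8)/(cos(k)^2 - 5*cos(k) + 4)^2 - sin(k)/(cos(k)^2 - 5*cos(k) + 4)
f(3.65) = -0.97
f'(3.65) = -0.30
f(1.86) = -1.50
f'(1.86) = 1.28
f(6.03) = -72.75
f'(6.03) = -575.02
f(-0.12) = -324.02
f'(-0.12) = -5401.21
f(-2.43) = -1.05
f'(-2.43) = -0.45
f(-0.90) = -5.77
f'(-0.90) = -12.67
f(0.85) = -6.46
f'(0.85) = 15.07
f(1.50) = -2.17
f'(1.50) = 2.61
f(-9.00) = -0.95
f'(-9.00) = -0.24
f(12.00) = -14.52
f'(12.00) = -51.28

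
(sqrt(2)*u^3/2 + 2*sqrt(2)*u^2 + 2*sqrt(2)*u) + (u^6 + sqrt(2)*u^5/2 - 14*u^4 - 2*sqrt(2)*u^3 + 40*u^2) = u^6 + sqrt(2)*u^5/2 - 14*u^4 - 3*sqrt(2)*u^3/2 + 2*sqrt(2)*u^2 + 40*u^2 + 2*sqrt(2)*u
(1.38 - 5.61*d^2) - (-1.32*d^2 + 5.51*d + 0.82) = -4.29*d^2 - 5.51*d + 0.56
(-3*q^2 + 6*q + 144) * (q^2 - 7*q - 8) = -3*q^4 + 27*q^3 + 126*q^2 - 1056*q - 1152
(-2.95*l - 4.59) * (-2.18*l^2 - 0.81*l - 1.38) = 6.431*l^3 + 12.3957*l^2 + 7.7889*l + 6.3342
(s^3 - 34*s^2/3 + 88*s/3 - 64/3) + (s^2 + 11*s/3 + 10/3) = s^3 - 31*s^2/3 + 33*s - 18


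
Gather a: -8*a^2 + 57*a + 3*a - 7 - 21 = -8*a^2 + 60*a - 28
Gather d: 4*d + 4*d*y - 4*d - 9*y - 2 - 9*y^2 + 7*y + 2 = 4*d*y - 9*y^2 - 2*y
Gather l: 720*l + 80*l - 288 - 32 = 800*l - 320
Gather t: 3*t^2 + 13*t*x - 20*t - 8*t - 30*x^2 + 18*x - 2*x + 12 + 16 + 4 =3*t^2 + t*(13*x - 28) - 30*x^2 + 16*x + 32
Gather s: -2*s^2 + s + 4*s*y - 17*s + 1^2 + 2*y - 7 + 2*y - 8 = -2*s^2 + s*(4*y - 16) + 4*y - 14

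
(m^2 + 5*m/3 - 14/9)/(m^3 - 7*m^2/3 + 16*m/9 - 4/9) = (3*m + 7)/(3*m^2 - 5*m + 2)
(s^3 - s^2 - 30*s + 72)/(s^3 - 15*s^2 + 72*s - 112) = (s^2 + 3*s - 18)/(s^2 - 11*s + 28)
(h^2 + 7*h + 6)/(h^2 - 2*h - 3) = (h + 6)/(h - 3)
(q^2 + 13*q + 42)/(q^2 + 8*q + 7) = (q + 6)/(q + 1)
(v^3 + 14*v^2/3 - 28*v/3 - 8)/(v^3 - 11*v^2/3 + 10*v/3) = (3*v^2 + 20*v + 12)/(v*(3*v - 5))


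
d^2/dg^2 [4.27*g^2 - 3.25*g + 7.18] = 8.54000000000000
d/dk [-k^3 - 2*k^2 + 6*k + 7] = -3*k^2 - 4*k + 6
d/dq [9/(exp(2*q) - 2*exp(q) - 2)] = 18*(1 - exp(q))*exp(q)/(-exp(2*q) + 2*exp(q) + 2)^2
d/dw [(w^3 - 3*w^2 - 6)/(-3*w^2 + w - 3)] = (3*w*(2 - w)*(3*w^2 - w + 3) - (6*w - 1)*(-w^3 + 3*w^2 + 6))/(3*w^2 - w + 3)^2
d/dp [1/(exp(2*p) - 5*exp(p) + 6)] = (5 - 2*exp(p))*exp(p)/(exp(2*p) - 5*exp(p) + 6)^2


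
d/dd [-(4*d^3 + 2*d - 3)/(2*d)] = -4*d - 3/(2*d^2)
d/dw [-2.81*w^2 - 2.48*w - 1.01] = -5.62*w - 2.48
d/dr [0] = 0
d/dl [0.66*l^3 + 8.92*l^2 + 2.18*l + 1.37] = 1.98*l^2 + 17.84*l + 2.18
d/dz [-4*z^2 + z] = 1 - 8*z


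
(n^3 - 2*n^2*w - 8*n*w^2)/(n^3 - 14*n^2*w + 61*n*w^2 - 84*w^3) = n*(n + 2*w)/(n^2 - 10*n*w + 21*w^2)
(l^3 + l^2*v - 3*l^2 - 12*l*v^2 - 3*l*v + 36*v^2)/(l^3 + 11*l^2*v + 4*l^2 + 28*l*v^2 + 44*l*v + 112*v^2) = (l^2 - 3*l*v - 3*l + 9*v)/(l^2 + 7*l*v + 4*l + 28*v)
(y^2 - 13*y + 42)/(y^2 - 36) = (y - 7)/(y + 6)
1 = 1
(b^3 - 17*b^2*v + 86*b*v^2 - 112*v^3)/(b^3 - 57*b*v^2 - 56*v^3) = (b^2 - 9*b*v + 14*v^2)/(b^2 + 8*b*v + 7*v^2)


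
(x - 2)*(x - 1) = x^2 - 3*x + 2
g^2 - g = g*(g - 1)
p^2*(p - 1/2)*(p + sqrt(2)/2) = p^4 - p^3/2 + sqrt(2)*p^3/2 - sqrt(2)*p^2/4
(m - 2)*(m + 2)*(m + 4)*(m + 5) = m^4 + 9*m^3 + 16*m^2 - 36*m - 80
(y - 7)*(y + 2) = y^2 - 5*y - 14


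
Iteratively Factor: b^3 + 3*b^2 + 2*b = (b + 2)*(b^2 + b) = b*(b + 2)*(b + 1)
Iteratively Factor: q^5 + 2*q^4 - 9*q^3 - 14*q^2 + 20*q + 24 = (q - 2)*(q^4 + 4*q^3 - q^2 - 16*q - 12) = (q - 2)^2*(q^3 + 6*q^2 + 11*q + 6) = (q - 2)^2*(q + 1)*(q^2 + 5*q + 6) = (q - 2)^2*(q + 1)*(q + 2)*(q + 3)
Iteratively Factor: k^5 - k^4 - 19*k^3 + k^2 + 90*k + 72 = (k - 4)*(k^4 + 3*k^3 - 7*k^2 - 27*k - 18) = (k - 4)*(k + 3)*(k^3 - 7*k - 6) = (k - 4)*(k + 2)*(k + 3)*(k^2 - 2*k - 3) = (k - 4)*(k + 1)*(k + 2)*(k + 3)*(k - 3)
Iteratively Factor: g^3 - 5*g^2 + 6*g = (g - 2)*(g^2 - 3*g) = g*(g - 2)*(g - 3)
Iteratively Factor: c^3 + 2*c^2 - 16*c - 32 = (c + 4)*(c^2 - 2*c - 8) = (c + 2)*(c + 4)*(c - 4)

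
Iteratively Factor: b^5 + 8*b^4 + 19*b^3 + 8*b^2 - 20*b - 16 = (b - 1)*(b^4 + 9*b^3 + 28*b^2 + 36*b + 16) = (b - 1)*(b + 4)*(b^3 + 5*b^2 + 8*b + 4) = (b - 1)*(b + 1)*(b + 4)*(b^2 + 4*b + 4) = (b - 1)*(b + 1)*(b + 2)*(b + 4)*(b + 2)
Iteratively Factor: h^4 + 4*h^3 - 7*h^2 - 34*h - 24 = (h - 3)*(h^3 + 7*h^2 + 14*h + 8) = (h - 3)*(h + 2)*(h^2 + 5*h + 4) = (h - 3)*(h + 1)*(h + 2)*(h + 4)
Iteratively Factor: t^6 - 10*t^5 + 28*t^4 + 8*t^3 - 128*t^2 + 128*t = (t - 4)*(t^5 - 6*t^4 + 4*t^3 + 24*t^2 - 32*t) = (t - 4)*(t + 2)*(t^4 - 8*t^3 + 20*t^2 - 16*t) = t*(t - 4)*(t + 2)*(t^3 - 8*t^2 + 20*t - 16) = t*(t - 4)^2*(t + 2)*(t^2 - 4*t + 4) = t*(t - 4)^2*(t - 2)*(t + 2)*(t - 2)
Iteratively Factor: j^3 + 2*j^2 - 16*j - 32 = (j + 4)*(j^2 - 2*j - 8) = (j + 2)*(j + 4)*(j - 4)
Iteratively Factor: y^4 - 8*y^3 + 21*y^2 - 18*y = (y - 2)*(y^3 - 6*y^2 + 9*y) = y*(y - 2)*(y^2 - 6*y + 9) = y*(y - 3)*(y - 2)*(y - 3)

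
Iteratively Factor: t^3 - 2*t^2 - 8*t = (t - 4)*(t^2 + 2*t) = (t - 4)*(t + 2)*(t)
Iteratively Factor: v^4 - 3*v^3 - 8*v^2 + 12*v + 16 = (v + 2)*(v^3 - 5*v^2 + 2*v + 8) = (v - 4)*(v + 2)*(v^2 - v - 2) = (v - 4)*(v + 1)*(v + 2)*(v - 2)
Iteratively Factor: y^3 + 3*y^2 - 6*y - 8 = (y - 2)*(y^2 + 5*y + 4) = (y - 2)*(y + 4)*(y + 1)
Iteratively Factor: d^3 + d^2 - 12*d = (d + 4)*(d^2 - 3*d) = (d - 3)*(d + 4)*(d)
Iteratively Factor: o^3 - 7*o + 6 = (o - 2)*(o^2 + 2*o - 3) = (o - 2)*(o + 3)*(o - 1)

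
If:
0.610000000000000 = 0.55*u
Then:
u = 1.11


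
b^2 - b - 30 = (b - 6)*(b + 5)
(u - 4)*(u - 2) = u^2 - 6*u + 8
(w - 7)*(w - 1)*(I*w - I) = I*w^3 - 9*I*w^2 + 15*I*w - 7*I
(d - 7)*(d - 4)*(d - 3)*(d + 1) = d^4 - 13*d^3 + 47*d^2 - 23*d - 84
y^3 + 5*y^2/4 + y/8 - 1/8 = (y - 1/4)*(y + 1/2)*(y + 1)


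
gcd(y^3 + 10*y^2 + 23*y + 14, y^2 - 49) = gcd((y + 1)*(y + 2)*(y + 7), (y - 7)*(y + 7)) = y + 7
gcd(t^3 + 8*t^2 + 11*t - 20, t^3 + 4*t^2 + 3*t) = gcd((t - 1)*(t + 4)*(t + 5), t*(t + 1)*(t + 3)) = 1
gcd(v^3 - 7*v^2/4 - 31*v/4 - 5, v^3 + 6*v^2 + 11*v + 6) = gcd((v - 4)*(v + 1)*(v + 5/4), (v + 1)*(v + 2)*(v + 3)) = v + 1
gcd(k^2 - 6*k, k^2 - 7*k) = k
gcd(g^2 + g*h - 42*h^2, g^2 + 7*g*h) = g + 7*h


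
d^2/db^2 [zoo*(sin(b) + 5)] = zoo*sin(b)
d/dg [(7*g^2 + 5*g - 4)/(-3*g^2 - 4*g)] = (-13*g^2 - 24*g - 16)/(g^2*(9*g^2 + 24*g + 16))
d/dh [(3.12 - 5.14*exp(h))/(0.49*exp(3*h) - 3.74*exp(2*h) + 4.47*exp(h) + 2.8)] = (5.0372*exp(3*h) - 23.81*exp(2*h) + 23.3376*exp(h) - 28.3384)*exp(h)/(0.2401*exp(6*h) - 3.6652*exp(5*h) + 18.3682*exp(4*h) - 30.6916*exp(3*h) - 0.963100000000001*exp(2*h) + 25.032*exp(h) + 7.84)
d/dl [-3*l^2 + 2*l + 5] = 2 - 6*l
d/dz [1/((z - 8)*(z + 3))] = (5 - 2*z)/(z^4 - 10*z^3 - 23*z^2 + 240*z + 576)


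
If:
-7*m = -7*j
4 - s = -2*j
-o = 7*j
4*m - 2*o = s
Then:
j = 1/4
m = 1/4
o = -7/4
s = 9/2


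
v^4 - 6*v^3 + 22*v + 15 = (v - 5)*(v - 3)*(v + 1)^2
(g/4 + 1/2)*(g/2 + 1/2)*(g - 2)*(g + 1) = g^4/8 + g^3/4 - 3*g^2/8 - g - 1/2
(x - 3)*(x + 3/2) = x^2 - 3*x/2 - 9/2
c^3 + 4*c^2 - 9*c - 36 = (c - 3)*(c + 3)*(c + 4)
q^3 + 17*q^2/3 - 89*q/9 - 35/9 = (q - 5/3)*(q + 1/3)*(q + 7)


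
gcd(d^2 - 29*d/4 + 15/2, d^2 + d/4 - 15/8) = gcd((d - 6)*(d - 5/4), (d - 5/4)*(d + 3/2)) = d - 5/4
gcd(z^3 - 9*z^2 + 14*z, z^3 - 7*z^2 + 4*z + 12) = z - 2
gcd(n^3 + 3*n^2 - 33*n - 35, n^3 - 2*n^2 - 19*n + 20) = n - 5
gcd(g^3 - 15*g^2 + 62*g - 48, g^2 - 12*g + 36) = g - 6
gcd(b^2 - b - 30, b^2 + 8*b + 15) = b + 5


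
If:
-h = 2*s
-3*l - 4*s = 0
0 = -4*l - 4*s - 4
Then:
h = -6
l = -4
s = 3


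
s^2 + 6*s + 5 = (s + 1)*(s + 5)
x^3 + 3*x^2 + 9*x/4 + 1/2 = (x + 1/2)^2*(x + 2)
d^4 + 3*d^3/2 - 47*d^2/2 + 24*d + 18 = (d - 3)*(d - 2)*(d + 1/2)*(d + 6)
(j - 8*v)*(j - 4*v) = j^2 - 12*j*v + 32*v^2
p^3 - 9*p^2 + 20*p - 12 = (p - 6)*(p - 2)*(p - 1)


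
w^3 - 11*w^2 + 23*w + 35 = (w - 7)*(w - 5)*(w + 1)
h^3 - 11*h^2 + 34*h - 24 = (h - 6)*(h - 4)*(h - 1)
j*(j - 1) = j^2 - j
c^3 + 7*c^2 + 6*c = c*(c + 1)*(c + 6)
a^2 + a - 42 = (a - 6)*(a + 7)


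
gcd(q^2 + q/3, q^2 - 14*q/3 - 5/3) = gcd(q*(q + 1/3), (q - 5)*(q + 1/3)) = q + 1/3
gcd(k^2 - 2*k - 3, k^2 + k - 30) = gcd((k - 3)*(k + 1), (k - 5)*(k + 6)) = 1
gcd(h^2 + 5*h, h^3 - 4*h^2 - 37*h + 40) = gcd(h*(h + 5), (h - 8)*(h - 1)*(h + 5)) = h + 5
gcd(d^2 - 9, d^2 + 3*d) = d + 3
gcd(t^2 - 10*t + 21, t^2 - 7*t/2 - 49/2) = t - 7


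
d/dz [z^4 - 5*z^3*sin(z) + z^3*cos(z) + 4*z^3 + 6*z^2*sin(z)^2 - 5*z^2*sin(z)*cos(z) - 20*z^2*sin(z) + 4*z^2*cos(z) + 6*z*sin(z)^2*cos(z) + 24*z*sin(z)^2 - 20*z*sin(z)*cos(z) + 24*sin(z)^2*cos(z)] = -z^3*sin(z) - 5*z^3*cos(z) + 4*z^3 - 19*z^2*sin(z) + 6*z^2*sin(2*z) - 17*z^2*cos(z) - 5*z^2*cos(2*z) + 12*z^2 - 83*z*sin(z)/2 + 19*z*sin(2*z) + 9*z*sin(3*z)/2 + 8*z*cos(z) - 26*z*cos(2*z) + 6*z - 6*sin(z) - 10*sin(2*z) + 18*sin(3*z) + 3*cos(z)/2 - 12*cos(2*z) - 3*cos(3*z)/2 + 12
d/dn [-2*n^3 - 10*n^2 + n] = -6*n^2 - 20*n + 1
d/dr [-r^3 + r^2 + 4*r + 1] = -3*r^2 + 2*r + 4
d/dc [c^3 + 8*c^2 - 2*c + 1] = 3*c^2 + 16*c - 2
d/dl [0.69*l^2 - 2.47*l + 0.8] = 1.38*l - 2.47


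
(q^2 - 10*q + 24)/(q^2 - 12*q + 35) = (q^2 - 10*q + 24)/(q^2 - 12*q + 35)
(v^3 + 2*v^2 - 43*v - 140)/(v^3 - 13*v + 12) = (v^2 - 2*v - 35)/(v^2 - 4*v + 3)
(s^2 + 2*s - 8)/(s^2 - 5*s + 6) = (s + 4)/(s - 3)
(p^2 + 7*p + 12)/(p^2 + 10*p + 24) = (p + 3)/(p + 6)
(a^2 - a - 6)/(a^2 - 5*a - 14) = (a - 3)/(a - 7)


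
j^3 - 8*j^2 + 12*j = j*(j - 6)*(j - 2)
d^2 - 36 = (d - 6)*(d + 6)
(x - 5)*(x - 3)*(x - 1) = x^3 - 9*x^2 + 23*x - 15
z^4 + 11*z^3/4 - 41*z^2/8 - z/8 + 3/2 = (z - 1)*(z - 3/4)*(z + 1/2)*(z + 4)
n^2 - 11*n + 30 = (n - 6)*(n - 5)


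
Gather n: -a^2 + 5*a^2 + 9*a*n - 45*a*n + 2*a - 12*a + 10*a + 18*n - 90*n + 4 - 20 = 4*a^2 + n*(-36*a - 72) - 16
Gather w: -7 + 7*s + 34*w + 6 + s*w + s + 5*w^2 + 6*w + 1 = 8*s + 5*w^2 + w*(s + 40)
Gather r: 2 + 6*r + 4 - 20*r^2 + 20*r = -20*r^2 + 26*r + 6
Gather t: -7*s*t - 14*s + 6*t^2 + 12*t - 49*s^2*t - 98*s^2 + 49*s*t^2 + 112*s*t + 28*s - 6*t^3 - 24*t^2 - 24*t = -98*s^2 + 14*s - 6*t^3 + t^2*(49*s - 18) + t*(-49*s^2 + 105*s - 12)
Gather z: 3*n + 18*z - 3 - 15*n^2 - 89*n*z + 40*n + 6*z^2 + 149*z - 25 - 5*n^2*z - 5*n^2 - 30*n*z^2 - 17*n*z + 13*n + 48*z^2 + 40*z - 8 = -20*n^2 + 56*n + z^2*(54 - 30*n) + z*(-5*n^2 - 106*n + 207) - 36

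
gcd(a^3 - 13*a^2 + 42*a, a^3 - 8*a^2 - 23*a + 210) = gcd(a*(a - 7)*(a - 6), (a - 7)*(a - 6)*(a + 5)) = a^2 - 13*a + 42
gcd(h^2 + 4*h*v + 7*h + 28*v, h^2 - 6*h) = 1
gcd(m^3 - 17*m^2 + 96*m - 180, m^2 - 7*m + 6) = m - 6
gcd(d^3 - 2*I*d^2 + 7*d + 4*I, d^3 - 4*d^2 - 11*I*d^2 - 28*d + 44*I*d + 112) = d - 4*I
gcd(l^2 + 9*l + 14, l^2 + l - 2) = l + 2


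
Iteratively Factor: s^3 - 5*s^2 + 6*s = (s - 2)*(s^2 - 3*s) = s*(s - 2)*(s - 3)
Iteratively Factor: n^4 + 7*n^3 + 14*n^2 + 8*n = (n + 4)*(n^3 + 3*n^2 + 2*n) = n*(n + 4)*(n^2 + 3*n + 2) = n*(n + 1)*(n + 4)*(n + 2)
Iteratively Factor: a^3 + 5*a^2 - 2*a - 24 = (a + 3)*(a^2 + 2*a - 8) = (a - 2)*(a + 3)*(a + 4)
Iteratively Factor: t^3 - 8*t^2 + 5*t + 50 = (t + 2)*(t^2 - 10*t + 25) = (t - 5)*(t + 2)*(t - 5)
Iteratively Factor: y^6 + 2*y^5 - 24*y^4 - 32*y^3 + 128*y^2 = (y)*(y^5 + 2*y^4 - 24*y^3 - 32*y^2 + 128*y) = y*(y - 2)*(y^4 + 4*y^3 - 16*y^2 - 64*y) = y*(y - 4)*(y - 2)*(y^3 + 8*y^2 + 16*y) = y*(y - 4)*(y - 2)*(y + 4)*(y^2 + 4*y) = y^2*(y - 4)*(y - 2)*(y + 4)*(y + 4)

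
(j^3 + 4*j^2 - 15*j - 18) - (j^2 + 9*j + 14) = j^3 + 3*j^2 - 24*j - 32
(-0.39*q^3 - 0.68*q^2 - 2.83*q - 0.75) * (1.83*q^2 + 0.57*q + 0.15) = -0.7137*q^5 - 1.4667*q^4 - 5.625*q^3 - 3.0876*q^2 - 0.852*q - 0.1125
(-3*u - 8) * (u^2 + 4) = -3*u^3 - 8*u^2 - 12*u - 32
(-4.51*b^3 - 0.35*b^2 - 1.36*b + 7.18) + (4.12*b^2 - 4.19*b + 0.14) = -4.51*b^3 + 3.77*b^2 - 5.55*b + 7.32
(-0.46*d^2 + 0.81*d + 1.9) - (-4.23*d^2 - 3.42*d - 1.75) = 3.77*d^2 + 4.23*d + 3.65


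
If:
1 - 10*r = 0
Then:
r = 1/10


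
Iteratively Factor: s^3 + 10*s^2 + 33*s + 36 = (s + 3)*(s^2 + 7*s + 12) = (s + 3)*(s + 4)*(s + 3)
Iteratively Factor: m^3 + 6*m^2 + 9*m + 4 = (m + 1)*(m^2 + 5*m + 4) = (m + 1)^2*(m + 4)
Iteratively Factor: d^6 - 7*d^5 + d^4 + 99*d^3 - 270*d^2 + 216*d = (d - 3)*(d^5 - 4*d^4 - 11*d^3 + 66*d^2 - 72*d) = (d - 3)^2*(d^4 - d^3 - 14*d^2 + 24*d) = d*(d - 3)^2*(d^3 - d^2 - 14*d + 24) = d*(d - 3)^3*(d^2 + 2*d - 8) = d*(d - 3)^3*(d + 4)*(d - 2)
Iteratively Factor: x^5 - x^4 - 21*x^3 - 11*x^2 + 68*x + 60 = (x - 5)*(x^4 + 4*x^3 - x^2 - 16*x - 12) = (x - 5)*(x - 2)*(x^3 + 6*x^2 + 11*x + 6) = (x - 5)*(x - 2)*(x + 3)*(x^2 + 3*x + 2) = (x - 5)*(x - 2)*(x + 1)*(x + 3)*(x + 2)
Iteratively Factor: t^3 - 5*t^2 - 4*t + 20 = (t - 2)*(t^2 - 3*t - 10) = (t - 5)*(t - 2)*(t + 2)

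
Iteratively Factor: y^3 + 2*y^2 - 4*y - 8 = (y + 2)*(y^2 - 4) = (y - 2)*(y + 2)*(y + 2)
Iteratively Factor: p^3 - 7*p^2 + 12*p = (p - 4)*(p^2 - 3*p) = (p - 4)*(p - 3)*(p)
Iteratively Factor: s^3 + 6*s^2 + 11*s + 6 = (s + 2)*(s^2 + 4*s + 3) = (s + 2)*(s + 3)*(s + 1)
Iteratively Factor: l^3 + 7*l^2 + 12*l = (l + 4)*(l^2 + 3*l) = (l + 3)*(l + 4)*(l)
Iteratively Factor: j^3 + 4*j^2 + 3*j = (j + 3)*(j^2 + j) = (j + 1)*(j + 3)*(j)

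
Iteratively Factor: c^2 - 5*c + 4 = (c - 1)*(c - 4)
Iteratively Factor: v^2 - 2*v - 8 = (v + 2)*(v - 4)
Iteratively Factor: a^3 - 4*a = (a - 2)*(a^2 + 2*a) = a*(a - 2)*(a + 2)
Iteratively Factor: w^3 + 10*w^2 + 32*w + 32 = (w + 4)*(w^2 + 6*w + 8) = (w + 2)*(w + 4)*(w + 4)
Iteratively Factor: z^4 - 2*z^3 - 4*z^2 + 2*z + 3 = (z - 1)*(z^3 - z^2 - 5*z - 3) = (z - 1)*(z + 1)*(z^2 - 2*z - 3) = (z - 1)*(z + 1)^2*(z - 3)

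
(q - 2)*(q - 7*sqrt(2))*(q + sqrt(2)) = q^3 - 6*sqrt(2)*q^2 - 2*q^2 - 14*q + 12*sqrt(2)*q + 28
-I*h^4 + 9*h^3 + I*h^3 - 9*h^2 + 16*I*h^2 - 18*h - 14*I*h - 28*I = (h - 2)*(h + 2*I)*(h + 7*I)*(-I*h - I)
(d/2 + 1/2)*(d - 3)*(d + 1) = d^3/2 - d^2/2 - 5*d/2 - 3/2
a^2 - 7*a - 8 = (a - 8)*(a + 1)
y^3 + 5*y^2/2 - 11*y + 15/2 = (y - 3/2)*(y - 1)*(y + 5)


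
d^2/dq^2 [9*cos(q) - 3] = -9*cos(q)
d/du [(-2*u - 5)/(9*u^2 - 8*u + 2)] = 2*(9*u^2 + 45*u - 22)/(81*u^4 - 144*u^3 + 100*u^2 - 32*u + 4)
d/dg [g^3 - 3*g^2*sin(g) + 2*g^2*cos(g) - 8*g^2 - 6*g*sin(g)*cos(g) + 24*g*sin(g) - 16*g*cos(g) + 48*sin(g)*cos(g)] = -2*g^2*sin(g) - 3*g^2*cos(g) + 3*g^2 + 10*g*sin(g) + 28*g*cos(g) - 6*g*cos(2*g) - 16*g + 24*sin(g) - 3*sin(2*g) - 16*cos(g) + 48*cos(2*g)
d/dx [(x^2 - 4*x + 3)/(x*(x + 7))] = (11*x^2 - 6*x - 21)/(x^2*(x^2 + 14*x + 49))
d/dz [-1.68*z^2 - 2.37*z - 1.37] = -3.36*z - 2.37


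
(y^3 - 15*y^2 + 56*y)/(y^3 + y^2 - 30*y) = (y^2 - 15*y + 56)/(y^2 + y - 30)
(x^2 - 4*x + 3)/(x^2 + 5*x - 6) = (x - 3)/(x + 6)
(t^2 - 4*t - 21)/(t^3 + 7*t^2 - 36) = (t - 7)/(t^2 + 4*t - 12)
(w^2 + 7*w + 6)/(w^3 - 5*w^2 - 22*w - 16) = (w + 6)/(w^2 - 6*w - 16)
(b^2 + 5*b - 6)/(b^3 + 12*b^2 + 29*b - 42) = 1/(b + 7)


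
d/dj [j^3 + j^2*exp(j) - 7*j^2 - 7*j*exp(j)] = j^2*exp(j) + 3*j^2 - 5*j*exp(j) - 14*j - 7*exp(j)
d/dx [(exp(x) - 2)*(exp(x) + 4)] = 2*(exp(x) + 1)*exp(x)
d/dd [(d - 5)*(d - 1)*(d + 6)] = 3*d^2 - 31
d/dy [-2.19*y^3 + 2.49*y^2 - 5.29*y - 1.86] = -6.57*y^2 + 4.98*y - 5.29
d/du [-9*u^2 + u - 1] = 1 - 18*u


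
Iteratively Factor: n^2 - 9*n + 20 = (n - 4)*(n - 5)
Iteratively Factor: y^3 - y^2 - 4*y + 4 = (y + 2)*(y^2 - 3*y + 2) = (y - 1)*(y + 2)*(y - 2)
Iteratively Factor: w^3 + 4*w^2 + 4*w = (w)*(w^2 + 4*w + 4) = w*(w + 2)*(w + 2)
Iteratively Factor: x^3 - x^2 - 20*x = (x - 5)*(x^2 + 4*x) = (x - 5)*(x + 4)*(x)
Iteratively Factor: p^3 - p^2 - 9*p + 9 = (p - 1)*(p^2 - 9) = (p - 1)*(p + 3)*(p - 3)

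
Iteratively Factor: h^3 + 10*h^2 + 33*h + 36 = (h + 3)*(h^2 + 7*h + 12) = (h + 3)^2*(h + 4)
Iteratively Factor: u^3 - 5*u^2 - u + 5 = (u - 1)*(u^2 - 4*u - 5) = (u - 5)*(u - 1)*(u + 1)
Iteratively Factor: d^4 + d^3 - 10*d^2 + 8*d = (d - 2)*(d^3 + 3*d^2 - 4*d) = (d - 2)*(d + 4)*(d^2 - d) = d*(d - 2)*(d + 4)*(d - 1)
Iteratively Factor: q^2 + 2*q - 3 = (q + 3)*(q - 1)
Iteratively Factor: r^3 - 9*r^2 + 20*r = (r)*(r^2 - 9*r + 20) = r*(r - 4)*(r - 5)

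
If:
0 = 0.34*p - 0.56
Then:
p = 1.65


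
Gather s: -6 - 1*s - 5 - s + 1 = -2*s - 10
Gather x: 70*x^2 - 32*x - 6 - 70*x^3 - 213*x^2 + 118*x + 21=-70*x^3 - 143*x^2 + 86*x + 15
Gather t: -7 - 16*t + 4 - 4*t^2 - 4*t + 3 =-4*t^2 - 20*t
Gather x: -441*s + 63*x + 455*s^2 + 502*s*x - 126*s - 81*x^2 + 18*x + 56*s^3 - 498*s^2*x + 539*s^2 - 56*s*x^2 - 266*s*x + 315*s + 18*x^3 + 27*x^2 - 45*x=56*s^3 + 994*s^2 - 252*s + 18*x^3 + x^2*(-56*s - 54) + x*(-498*s^2 + 236*s + 36)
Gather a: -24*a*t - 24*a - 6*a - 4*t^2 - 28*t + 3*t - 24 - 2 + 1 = a*(-24*t - 30) - 4*t^2 - 25*t - 25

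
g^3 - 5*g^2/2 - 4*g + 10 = (g - 5/2)*(g - 2)*(g + 2)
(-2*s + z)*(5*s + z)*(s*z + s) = -10*s^3*z - 10*s^3 + 3*s^2*z^2 + 3*s^2*z + s*z^3 + s*z^2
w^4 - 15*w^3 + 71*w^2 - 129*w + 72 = (w - 8)*(w - 3)^2*(w - 1)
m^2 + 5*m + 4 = (m + 1)*(m + 4)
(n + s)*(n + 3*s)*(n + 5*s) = n^3 + 9*n^2*s + 23*n*s^2 + 15*s^3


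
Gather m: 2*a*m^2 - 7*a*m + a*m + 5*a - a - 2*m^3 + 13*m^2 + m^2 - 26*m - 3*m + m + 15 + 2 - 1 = 4*a - 2*m^3 + m^2*(2*a + 14) + m*(-6*a - 28) + 16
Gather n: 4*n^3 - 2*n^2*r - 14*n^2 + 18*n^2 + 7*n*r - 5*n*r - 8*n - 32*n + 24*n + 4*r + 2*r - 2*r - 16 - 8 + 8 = 4*n^3 + n^2*(4 - 2*r) + n*(2*r - 16) + 4*r - 16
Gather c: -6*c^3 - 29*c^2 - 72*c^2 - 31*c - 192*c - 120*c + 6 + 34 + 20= -6*c^3 - 101*c^2 - 343*c + 60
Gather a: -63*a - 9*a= -72*a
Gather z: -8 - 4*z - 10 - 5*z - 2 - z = -10*z - 20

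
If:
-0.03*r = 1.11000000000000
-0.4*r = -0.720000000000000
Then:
No Solution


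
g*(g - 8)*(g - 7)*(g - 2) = g^4 - 17*g^3 + 86*g^2 - 112*g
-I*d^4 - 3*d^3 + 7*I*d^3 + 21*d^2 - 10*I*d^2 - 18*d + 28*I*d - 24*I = (d - 6)*(d - 4*I)*(d + I)*(-I*d + I)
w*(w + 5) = w^2 + 5*w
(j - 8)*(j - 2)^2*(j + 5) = j^4 - 7*j^3 - 24*j^2 + 148*j - 160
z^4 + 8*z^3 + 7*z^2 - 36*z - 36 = (z - 2)*(z + 1)*(z + 3)*(z + 6)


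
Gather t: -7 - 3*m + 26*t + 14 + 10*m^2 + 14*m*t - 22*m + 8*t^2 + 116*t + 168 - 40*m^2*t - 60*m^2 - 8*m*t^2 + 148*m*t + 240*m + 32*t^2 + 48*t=-50*m^2 + 215*m + t^2*(40 - 8*m) + t*(-40*m^2 + 162*m + 190) + 175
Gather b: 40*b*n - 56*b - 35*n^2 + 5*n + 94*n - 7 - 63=b*(40*n - 56) - 35*n^2 + 99*n - 70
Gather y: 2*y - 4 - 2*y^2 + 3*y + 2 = -2*y^2 + 5*y - 2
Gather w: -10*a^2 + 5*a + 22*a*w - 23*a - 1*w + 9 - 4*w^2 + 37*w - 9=-10*a^2 - 18*a - 4*w^2 + w*(22*a + 36)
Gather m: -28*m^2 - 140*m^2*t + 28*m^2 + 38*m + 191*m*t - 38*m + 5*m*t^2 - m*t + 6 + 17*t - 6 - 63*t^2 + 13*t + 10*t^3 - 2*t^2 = -140*m^2*t + m*(5*t^2 + 190*t) + 10*t^3 - 65*t^2 + 30*t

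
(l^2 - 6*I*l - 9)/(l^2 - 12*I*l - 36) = (-l^2 + 6*I*l + 9)/(-l^2 + 12*I*l + 36)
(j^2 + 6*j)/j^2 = (j + 6)/j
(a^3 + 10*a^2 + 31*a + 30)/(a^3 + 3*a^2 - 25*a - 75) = (a + 2)/(a - 5)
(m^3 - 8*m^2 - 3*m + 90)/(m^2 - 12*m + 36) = (m^2 - 2*m - 15)/(m - 6)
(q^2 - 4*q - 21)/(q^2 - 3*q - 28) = (q + 3)/(q + 4)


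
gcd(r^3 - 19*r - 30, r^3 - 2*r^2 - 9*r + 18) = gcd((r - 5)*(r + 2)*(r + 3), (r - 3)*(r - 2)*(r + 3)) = r + 3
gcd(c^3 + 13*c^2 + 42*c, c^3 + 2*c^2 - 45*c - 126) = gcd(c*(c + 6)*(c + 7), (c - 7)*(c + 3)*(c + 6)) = c + 6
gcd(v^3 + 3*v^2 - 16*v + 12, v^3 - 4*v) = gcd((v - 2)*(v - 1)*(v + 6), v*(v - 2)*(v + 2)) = v - 2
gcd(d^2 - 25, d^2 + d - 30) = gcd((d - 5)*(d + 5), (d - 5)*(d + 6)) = d - 5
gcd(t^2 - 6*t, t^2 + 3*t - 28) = 1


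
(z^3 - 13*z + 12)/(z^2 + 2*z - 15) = (z^2 + 3*z - 4)/(z + 5)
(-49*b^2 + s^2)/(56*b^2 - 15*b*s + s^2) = (7*b + s)/(-8*b + s)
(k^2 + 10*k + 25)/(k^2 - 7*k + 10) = (k^2 + 10*k + 25)/(k^2 - 7*k + 10)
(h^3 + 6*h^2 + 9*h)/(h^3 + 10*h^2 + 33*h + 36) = h/(h + 4)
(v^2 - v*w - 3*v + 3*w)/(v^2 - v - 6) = (v - w)/(v + 2)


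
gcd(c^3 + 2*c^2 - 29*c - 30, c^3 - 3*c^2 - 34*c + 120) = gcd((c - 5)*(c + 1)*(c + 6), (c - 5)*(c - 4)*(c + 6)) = c^2 + c - 30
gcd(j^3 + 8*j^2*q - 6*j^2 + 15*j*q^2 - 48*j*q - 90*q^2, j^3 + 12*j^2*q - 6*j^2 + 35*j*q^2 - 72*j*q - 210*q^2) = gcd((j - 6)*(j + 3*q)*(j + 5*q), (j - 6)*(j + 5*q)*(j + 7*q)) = j^2 + 5*j*q - 6*j - 30*q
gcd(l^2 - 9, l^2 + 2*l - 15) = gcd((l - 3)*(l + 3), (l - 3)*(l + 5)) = l - 3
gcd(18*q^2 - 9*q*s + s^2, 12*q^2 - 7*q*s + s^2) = 3*q - s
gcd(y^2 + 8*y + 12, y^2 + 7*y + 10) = y + 2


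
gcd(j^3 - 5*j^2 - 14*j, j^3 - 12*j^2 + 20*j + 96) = j + 2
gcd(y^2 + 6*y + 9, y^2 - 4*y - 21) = y + 3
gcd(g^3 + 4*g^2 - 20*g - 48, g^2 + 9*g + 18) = g + 6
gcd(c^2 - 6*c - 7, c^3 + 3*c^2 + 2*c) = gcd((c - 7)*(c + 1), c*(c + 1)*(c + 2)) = c + 1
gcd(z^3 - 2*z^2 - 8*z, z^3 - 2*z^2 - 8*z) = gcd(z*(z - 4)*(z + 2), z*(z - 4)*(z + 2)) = z^3 - 2*z^2 - 8*z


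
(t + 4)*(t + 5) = t^2 + 9*t + 20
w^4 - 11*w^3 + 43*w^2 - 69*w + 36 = (w - 4)*(w - 3)^2*(w - 1)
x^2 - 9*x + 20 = (x - 5)*(x - 4)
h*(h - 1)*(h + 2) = h^3 + h^2 - 2*h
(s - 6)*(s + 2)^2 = s^3 - 2*s^2 - 20*s - 24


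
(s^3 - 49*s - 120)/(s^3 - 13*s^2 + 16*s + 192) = (s + 5)/(s - 8)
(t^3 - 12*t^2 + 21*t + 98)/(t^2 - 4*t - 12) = (t^2 - 14*t + 49)/(t - 6)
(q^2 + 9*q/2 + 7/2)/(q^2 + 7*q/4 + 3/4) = 2*(2*q + 7)/(4*q + 3)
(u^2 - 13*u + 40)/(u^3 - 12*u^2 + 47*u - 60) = (u - 8)/(u^2 - 7*u + 12)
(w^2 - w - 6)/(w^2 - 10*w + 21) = (w + 2)/(w - 7)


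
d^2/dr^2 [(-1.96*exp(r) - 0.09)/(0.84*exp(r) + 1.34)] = (2.142672*exp(r) - 3.418072)*exp(r)/(0.592704*exp(3*r) + 2.836512*exp(2*r) + 4.524912*exp(r) + 2.406104)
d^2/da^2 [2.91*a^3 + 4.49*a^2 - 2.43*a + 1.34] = 17.46*a + 8.98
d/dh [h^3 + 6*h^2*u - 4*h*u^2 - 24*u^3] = 3*h^2 + 12*h*u - 4*u^2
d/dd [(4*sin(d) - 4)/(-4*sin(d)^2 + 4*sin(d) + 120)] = (sin(d)^2 - 2*sin(d) + 31)*cos(d)/(sin(d) + cos(d)^2 + 29)^2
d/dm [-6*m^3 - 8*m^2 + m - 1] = -18*m^2 - 16*m + 1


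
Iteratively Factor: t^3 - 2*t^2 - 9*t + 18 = (t - 3)*(t^2 + t - 6) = (t - 3)*(t + 3)*(t - 2)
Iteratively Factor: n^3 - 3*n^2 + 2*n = (n)*(n^2 - 3*n + 2) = n*(n - 1)*(n - 2)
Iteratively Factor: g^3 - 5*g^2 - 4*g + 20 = (g + 2)*(g^2 - 7*g + 10) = (g - 5)*(g + 2)*(g - 2)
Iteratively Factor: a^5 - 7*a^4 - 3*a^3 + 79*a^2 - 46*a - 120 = (a + 3)*(a^4 - 10*a^3 + 27*a^2 - 2*a - 40) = (a + 1)*(a + 3)*(a^3 - 11*a^2 + 38*a - 40) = (a - 5)*(a + 1)*(a + 3)*(a^2 - 6*a + 8) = (a - 5)*(a - 4)*(a + 1)*(a + 3)*(a - 2)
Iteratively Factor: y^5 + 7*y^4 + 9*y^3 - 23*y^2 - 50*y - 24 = (y + 3)*(y^4 + 4*y^3 - 3*y^2 - 14*y - 8) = (y + 1)*(y + 3)*(y^3 + 3*y^2 - 6*y - 8) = (y + 1)^2*(y + 3)*(y^2 + 2*y - 8) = (y - 2)*(y + 1)^2*(y + 3)*(y + 4)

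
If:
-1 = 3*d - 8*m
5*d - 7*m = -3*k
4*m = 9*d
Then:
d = 1/15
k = 43/180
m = 3/20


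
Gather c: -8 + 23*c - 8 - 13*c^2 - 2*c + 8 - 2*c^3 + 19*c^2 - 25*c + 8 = -2*c^3 + 6*c^2 - 4*c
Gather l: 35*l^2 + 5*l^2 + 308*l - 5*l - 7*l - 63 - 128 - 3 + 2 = 40*l^2 + 296*l - 192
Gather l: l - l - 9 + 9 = 0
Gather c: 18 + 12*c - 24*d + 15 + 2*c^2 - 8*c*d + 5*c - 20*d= 2*c^2 + c*(17 - 8*d) - 44*d + 33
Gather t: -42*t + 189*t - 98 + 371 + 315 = 147*t + 588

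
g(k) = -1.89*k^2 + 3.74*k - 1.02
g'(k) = 3.74 - 3.78*k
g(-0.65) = -4.25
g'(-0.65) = 6.20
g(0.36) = 0.08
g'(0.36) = 2.38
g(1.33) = 0.61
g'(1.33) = -1.29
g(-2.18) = -18.16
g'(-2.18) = 11.98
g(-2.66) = -24.34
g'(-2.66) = 13.79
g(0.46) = 0.30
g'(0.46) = 2.00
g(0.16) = -0.47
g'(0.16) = 3.14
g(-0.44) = -3.03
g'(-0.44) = 5.40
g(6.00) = -46.62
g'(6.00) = -18.94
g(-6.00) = -91.50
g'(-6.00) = 26.42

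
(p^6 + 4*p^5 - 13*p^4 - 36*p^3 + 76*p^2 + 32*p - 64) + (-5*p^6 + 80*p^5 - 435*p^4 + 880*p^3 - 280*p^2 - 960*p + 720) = -4*p^6 + 84*p^5 - 448*p^4 + 844*p^3 - 204*p^2 - 928*p + 656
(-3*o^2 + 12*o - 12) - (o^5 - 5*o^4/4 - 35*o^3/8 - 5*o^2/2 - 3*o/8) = -o^5 + 5*o^4/4 + 35*o^3/8 - o^2/2 + 99*o/8 - 12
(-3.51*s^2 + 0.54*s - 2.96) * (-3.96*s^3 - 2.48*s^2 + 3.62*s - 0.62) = 13.8996*s^5 + 6.5664*s^4 - 2.3238*s^3 + 11.4718*s^2 - 11.05*s + 1.8352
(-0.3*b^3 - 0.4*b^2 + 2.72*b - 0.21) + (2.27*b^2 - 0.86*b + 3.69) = -0.3*b^3 + 1.87*b^2 + 1.86*b + 3.48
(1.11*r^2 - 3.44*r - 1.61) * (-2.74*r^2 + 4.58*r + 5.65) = -3.0414*r^4 + 14.5094*r^3 - 5.0723*r^2 - 26.8098*r - 9.0965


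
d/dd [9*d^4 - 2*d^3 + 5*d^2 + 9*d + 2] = 36*d^3 - 6*d^2 + 10*d + 9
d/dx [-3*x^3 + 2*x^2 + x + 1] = -9*x^2 + 4*x + 1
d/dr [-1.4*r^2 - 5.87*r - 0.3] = -2.8*r - 5.87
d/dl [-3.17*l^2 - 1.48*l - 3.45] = -6.34*l - 1.48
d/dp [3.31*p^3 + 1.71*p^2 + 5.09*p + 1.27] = 9.93*p^2 + 3.42*p + 5.09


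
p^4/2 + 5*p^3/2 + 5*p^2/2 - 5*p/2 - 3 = (p/2 + 1)*(p - 1)*(p + 1)*(p + 3)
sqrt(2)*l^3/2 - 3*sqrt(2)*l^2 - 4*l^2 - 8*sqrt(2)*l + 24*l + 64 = (l - 8)*(l - 4*sqrt(2))*(sqrt(2)*l/2 + sqrt(2))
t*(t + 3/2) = t^2 + 3*t/2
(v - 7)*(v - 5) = v^2 - 12*v + 35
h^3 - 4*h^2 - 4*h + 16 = (h - 4)*(h - 2)*(h + 2)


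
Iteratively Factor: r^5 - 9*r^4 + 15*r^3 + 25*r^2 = (r + 1)*(r^4 - 10*r^3 + 25*r^2) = r*(r + 1)*(r^3 - 10*r^2 + 25*r) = r^2*(r + 1)*(r^2 - 10*r + 25) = r^2*(r - 5)*(r + 1)*(r - 5)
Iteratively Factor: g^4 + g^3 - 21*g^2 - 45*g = (g + 3)*(g^3 - 2*g^2 - 15*g) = (g - 5)*(g + 3)*(g^2 + 3*g) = (g - 5)*(g + 3)^2*(g)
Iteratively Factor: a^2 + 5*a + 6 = (a + 2)*(a + 3)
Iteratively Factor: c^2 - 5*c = (c - 5)*(c)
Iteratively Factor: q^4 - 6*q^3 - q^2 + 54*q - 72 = (q - 3)*(q^3 - 3*q^2 - 10*q + 24) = (q - 4)*(q - 3)*(q^2 + q - 6) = (q - 4)*(q - 3)*(q - 2)*(q + 3)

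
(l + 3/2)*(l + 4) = l^2 + 11*l/2 + 6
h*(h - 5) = h^2 - 5*h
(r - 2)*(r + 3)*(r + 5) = r^3 + 6*r^2 - r - 30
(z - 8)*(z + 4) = z^2 - 4*z - 32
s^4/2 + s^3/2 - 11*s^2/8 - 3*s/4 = s*(s/2 + 1)*(s - 3/2)*(s + 1/2)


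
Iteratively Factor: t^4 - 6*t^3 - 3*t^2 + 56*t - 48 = (t - 4)*(t^3 - 2*t^2 - 11*t + 12) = (t - 4)*(t - 1)*(t^2 - t - 12) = (t - 4)*(t - 1)*(t + 3)*(t - 4)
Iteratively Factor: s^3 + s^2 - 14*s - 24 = (s + 3)*(s^2 - 2*s - 8) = (s - 4)*(s + 3)*(s + 2)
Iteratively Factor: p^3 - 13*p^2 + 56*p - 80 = (p - 4)*(p^2 - 9*p + 20) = (p - 5)*(p - 4)*(p - 4)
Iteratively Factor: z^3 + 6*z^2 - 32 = (z + 4)*(z^2 + 2*z - 8) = (z - 2)*(z + 4)*(z + 4)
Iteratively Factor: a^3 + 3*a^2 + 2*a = (a + 2)*(a^2 + a) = (a + 1)*(a + 2)*(a)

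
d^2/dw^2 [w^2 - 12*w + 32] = 2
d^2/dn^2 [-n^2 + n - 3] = -2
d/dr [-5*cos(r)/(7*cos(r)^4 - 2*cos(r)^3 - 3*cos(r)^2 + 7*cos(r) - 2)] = 20*(-21*cos(r)^4 + 4*cos(r)^3 + 3*cos(r)^2 - 2)*sin(r)/(-14*sin(r)^4 + 22*sin(r)^2 - 11*cos(r) + cos(3*r) - 4)^2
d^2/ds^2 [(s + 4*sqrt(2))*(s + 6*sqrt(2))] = 2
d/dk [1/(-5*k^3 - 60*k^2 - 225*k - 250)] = 3*(k^2 + 8*k + 15)/(5*(k^3 + 12*k^2 + 45*k + 50)^2)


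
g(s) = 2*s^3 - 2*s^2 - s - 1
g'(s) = 6*s^2 - 4*s - 1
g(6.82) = 533.58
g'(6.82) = 250.79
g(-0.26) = -0.91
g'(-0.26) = 0.45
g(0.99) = -2.01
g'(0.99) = 0.92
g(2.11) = 6.77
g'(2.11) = 17.27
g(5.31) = 236.74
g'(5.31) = 146.94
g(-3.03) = -71.97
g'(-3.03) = 66.21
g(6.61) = 482.62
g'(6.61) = 234.71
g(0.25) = -1.34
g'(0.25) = -1.62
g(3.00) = 32.00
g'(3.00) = 41.00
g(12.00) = 3155.00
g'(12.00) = 815.00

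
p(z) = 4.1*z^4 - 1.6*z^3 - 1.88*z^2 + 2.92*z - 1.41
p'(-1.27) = -33.64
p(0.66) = 0.02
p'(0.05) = 2.72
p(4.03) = 956.55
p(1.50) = 14.10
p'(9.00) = 11535.88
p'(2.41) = 195.54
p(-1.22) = 4.22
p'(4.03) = 983.20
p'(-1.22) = -29.42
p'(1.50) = 41.83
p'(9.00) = 11535.88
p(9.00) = 25606.29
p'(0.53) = 2.02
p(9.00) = 25606.29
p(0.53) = -0.31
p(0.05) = -1.27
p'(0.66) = 3.06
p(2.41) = 110.62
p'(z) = 16.4*z^3 - 4.8*z^2 - 3.76*z + 2.92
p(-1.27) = 5.79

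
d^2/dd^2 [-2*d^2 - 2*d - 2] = -4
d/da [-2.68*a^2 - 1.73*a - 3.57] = -5.36*a - 1.73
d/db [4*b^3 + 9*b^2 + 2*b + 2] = 12*b^2 + 18*b + 2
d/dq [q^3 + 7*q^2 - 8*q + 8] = 3*q^2 + 14*q - 8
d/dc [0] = 0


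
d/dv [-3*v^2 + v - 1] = 1 - 6*v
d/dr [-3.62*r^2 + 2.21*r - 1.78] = 2.21 - 7.24*r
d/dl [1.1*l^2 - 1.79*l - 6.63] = 2.2*l - 1.79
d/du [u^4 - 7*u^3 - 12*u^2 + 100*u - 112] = 4*u^3 - 21*u^2 - 24*u + 100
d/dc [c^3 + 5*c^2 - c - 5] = 3*c^2 + 10*c - 1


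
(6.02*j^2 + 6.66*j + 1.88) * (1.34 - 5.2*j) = -31.304*j^3 - 26.5652*j^2 - 0.851599999999999*j + 2.5192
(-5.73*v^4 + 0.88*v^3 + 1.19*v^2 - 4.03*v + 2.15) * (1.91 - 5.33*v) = 30.5409*v^5 - 15.6347*v^4 - 4.6619*v^3 + 23.7528*v^2 - 19.1568*v + 4.1065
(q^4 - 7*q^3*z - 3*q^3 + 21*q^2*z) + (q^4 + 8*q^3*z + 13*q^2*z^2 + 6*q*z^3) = 2*q^4 + q^3*z - 3*q^3 + 13*q^2*z^2 + 21*q^2*z + 6*q*z^3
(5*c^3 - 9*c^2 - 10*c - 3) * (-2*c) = -10*c^4 + 18*c^3 + 20*c^2 + 6*c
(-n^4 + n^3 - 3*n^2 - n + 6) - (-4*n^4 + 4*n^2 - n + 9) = 3*n^4 + n^3 - 7*n^2 - 3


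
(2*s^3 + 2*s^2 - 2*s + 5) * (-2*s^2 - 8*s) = -4*s^5 - 20*s^4 - 12*s^3 + 6*s^2 - 40*s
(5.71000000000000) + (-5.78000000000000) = -0.0700000000000003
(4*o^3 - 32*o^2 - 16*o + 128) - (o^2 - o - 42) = 4*o^3 - 33*o^2 - 15*o + 170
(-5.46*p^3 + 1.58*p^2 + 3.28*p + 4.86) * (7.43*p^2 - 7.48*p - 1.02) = -40.5678*p^5 + 52.5802*p^4 + 18.1212*p^3 + 9.9638*p^2 - 39.6984*p - 4.9572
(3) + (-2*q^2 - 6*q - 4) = -2*q^2 - 6*q - 1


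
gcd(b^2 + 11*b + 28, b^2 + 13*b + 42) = b + 7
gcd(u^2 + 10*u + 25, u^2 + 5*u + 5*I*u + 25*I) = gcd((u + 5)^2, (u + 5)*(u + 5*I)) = u + 5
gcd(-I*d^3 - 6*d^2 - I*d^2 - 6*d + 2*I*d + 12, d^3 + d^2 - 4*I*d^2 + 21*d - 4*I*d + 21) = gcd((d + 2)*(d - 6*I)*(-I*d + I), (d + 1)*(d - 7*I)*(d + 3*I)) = 1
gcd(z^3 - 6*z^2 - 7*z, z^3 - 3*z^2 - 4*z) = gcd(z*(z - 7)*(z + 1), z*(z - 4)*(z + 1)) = z^2 + z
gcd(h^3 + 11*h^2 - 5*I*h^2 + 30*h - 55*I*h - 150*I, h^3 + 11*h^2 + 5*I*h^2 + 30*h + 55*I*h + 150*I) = h^2 + 11*h + 30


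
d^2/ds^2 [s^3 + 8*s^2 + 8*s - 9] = 6*s + 16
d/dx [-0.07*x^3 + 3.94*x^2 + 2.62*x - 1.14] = -0.21*x^2 + 7.88*x + 2.62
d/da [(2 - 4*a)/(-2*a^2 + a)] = -2/a^2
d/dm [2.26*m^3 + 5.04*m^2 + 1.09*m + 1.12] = 6.78*m^2 + 10.08*m + 1.09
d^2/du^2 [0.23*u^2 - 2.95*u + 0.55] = 0.460000000000000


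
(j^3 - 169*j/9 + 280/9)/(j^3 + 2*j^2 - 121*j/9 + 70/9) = (3*j - 8)/(3*j - 2)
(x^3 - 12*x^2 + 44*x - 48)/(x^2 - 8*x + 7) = (x^3 - 12*x^2 + 44*x - 48)/(x^2 - 8*x + 7)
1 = 1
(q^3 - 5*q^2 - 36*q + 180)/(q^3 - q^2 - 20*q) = (q^2 - 36)/(q*(q + 4))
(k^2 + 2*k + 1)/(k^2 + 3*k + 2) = (k + 1)/(k + 2)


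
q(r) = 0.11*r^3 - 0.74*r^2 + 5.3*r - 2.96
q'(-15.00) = 101.75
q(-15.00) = -620.21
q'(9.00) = 18.71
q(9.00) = 64.99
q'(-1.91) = 9.33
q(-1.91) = -16.55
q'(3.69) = 4.33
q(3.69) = 12.05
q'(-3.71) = 15.33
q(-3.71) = -38.43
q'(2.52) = 3.67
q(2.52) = 7.46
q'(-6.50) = 28.86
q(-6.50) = -98.88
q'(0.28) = 4.91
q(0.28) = -1.53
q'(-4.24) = 17.51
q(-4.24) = -47.12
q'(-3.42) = 14.22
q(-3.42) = -34.14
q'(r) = 0.33*r^2 - 1.48*r + 5.3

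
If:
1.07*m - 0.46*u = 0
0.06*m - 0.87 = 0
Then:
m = 14.50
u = 33.73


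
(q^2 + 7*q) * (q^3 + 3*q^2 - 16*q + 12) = q^5 + 10*q^4 + 5*q^3 - 100*q^2 + 84*q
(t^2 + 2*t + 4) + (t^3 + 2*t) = t^3 + t^2 + 4*t + 4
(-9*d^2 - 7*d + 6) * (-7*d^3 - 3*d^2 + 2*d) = 63*d^5 + 76*d^4 - 39*d^3 - 32*d^2 + 12*d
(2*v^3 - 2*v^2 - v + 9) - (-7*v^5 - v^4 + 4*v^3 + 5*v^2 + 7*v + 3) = 7*v^5 + v^4 - 2*v^3 - 7*v^2 - 8*v + 6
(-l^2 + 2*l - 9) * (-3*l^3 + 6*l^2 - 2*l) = 3*l^5 - 12*l^4 + 41*l^3 - 58*l^2 + 18*l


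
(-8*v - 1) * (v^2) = -8*v^3 - v^2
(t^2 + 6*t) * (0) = 0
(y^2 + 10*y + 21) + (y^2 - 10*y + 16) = 2*y^2 + 37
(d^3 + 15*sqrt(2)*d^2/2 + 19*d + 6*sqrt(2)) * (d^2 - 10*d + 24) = d^5 - 10*d^4 + 15*sqrt(2)*d^4/2 - 75*sqrt(2)*d^3 + 43*d^3 - 190*d^2 + 186*sqrt(2)*d^2 - 60*sqrt(2)*d + 456*d + 144*sqrt(2)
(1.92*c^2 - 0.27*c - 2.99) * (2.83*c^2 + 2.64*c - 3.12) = 5.4336*c^4 + 4.3047*c^3 - 15.1649*c^2 - 7.0512*c + 9.3288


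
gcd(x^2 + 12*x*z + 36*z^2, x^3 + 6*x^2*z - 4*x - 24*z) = x + 6*z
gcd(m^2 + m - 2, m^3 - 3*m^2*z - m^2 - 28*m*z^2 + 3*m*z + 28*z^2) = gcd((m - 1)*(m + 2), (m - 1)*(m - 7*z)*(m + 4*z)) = m - 1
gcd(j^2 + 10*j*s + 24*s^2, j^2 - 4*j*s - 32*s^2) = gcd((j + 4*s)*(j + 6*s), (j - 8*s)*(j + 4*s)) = j + 4*s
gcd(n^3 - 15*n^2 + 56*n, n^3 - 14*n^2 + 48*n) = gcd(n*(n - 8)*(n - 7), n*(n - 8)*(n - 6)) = n^2 - 8*n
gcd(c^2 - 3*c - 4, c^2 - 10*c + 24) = c - 4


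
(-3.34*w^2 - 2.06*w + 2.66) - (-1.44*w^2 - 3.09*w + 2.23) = -1.9*w^2 + 1.03*w + 0.43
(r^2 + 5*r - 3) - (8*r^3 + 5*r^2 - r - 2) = -8*r^3 - 4*r^2 + 6*r - 1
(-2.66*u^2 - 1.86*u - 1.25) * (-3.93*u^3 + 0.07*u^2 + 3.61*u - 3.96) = 10.4538*u^5 + 7.1236*u^4 - 4.8203*u^3 + 3.7315*u^2 + 2.8531*u + 4.95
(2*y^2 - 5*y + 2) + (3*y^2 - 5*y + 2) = 5*y^2 - 10*y + 4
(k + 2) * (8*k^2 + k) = 8*k^3 + 17*k^2 + 2*k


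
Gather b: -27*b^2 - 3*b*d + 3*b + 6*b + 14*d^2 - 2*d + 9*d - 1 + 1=-27*b^2 + b*(9 - 3*d) + 14*d^2 + 7*d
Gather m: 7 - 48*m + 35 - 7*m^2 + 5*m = -7*m^2 - 43*m + 42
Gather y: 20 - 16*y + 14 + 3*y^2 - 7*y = 3*y^2 - 23*y + 34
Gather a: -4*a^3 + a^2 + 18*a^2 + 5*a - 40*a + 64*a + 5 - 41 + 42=-4*a^3 + 19*a^2 + 29*a + 6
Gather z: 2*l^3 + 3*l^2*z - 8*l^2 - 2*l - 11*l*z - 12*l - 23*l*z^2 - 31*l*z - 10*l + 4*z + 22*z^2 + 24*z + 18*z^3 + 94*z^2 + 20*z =2*l^3 - 8*l^2 - 24*l + 18*z^3 + z^2*(116 - 23*l) + z*(3*l^2 - 42*l + 48)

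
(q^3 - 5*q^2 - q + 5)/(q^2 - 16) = (q^3 - 5*q^2 - q + 5)/(q^2 - 16)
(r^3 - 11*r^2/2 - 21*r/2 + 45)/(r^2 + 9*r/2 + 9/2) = (2*r^2 - 17*r + 30)/(2*r + 3)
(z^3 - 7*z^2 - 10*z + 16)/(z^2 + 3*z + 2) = (z^2 - 9*z + 8)/(z + 1)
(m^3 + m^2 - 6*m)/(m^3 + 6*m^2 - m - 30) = m/(m + 5)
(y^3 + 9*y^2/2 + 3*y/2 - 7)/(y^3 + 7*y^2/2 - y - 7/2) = (y + 2)/(y + 1)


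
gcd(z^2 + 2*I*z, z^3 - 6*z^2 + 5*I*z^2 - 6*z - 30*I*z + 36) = z + 2*I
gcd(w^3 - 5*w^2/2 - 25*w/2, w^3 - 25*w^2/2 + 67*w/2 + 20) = w - 5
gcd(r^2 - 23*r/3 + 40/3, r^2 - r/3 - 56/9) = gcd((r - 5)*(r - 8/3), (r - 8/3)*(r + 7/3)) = r - 8/3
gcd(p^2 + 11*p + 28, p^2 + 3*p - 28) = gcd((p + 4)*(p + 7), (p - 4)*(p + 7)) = p + 7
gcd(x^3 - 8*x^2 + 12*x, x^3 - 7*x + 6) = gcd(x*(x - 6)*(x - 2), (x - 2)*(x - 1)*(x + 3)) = x - 2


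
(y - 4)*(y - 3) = y^2 - 7*y + 12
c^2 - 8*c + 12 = (c - 6)*(c - 2)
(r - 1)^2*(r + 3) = r^3 + r^2 - 5*r + 3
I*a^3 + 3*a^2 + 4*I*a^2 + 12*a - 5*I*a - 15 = (a + 5)*(a - 3*I)*(I*a - I)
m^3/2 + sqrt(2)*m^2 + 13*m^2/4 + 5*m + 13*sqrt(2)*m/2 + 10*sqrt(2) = (m/2 + sqrt(2))*(m + 5/2)*(m + 4)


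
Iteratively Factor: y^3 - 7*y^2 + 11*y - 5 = (y - 1)*(y^2 - 6*y + 5) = (y - 5)*(y - 1)*(y - 1)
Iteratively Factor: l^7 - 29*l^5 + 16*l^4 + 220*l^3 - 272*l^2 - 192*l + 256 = (l - 1)*(l^6 + l^5 - 28*l^4 - 12*l^3 + 208*l^2 - 64*l - 256) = (l - 1)*(l + 1)*(l^5 - 28*l^3 + 16*l^2 + 192*l - 256) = (l - 4)*(l - 1)*(l + 1)*(l^4 + 4*l^3 - 12*l^2 - 32*l + 64) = (l - 4)*(l - 2)*(l - 1)*(l + 1)*(l^3 + 6*l^2 - 32) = (l - 4)*(l - 2)*(l - 1)*(l + 1)*(l + 4)*(l^2 + 2*l - 8) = (l - 4)*(l - 2)^2*(l - 1)*(l + 1)*(l + 4)*(l + 4)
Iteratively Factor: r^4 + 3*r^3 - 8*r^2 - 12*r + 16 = (r - 1)*(r^3 + 4*r^2 - 4*r - 16) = (r - 1)*(r + 4)*(r^2 - 4) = (r - 2)*(r - 1)*(r + 4)*(r + 2)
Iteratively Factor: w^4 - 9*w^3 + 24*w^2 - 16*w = (w - 1)*(w^3 - 8*w^2 + 16*w) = (w - 4)*(w - 1)*(w^2 - 4*w) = (w - 4)^2*(w - 1)*(w)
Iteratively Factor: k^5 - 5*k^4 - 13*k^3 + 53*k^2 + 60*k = (k - 4)*(k^4 - k^3 - 17*k^2 - 15*k) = (k - 4)*(k + 3)*(k^3 - 4*k^2 - 5*k) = (k - 4)*(k + 1)*(k + 3)*(k^2 - 5*k) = k*(k - 4)*(k + 1)*(k + 3)*(k - 5)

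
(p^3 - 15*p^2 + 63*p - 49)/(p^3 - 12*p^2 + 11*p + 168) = (p^2 - 8*p + 7)/(p^2 - 5*p - 24)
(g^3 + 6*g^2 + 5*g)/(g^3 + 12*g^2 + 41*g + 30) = g/(g + 6)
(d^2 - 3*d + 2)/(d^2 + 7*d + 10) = (d^2 - 3*d + 2)/(d^2 + 7*d + 10)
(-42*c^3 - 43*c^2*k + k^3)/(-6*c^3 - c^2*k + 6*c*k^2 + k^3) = (7*c - k)/(c - k)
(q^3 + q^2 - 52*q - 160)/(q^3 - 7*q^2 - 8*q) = (q^2 + 9*q + 20)/(q*(q + 1))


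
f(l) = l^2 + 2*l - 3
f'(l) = 2*l + 2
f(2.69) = 9.62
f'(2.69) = 7.38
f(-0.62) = -3.86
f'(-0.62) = 0.76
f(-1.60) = -3.64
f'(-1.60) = -1.20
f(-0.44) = -3.69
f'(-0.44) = 1.12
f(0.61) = -1.41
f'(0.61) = 3.22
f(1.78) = 3.73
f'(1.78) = 5.56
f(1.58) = 2.66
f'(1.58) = 5.16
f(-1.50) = -3.75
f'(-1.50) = -1.00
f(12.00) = 165.00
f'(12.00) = 26.00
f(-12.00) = 117.00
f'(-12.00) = -22.00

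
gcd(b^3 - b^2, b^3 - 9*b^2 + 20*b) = b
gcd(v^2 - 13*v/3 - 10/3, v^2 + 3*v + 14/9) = v + 2/3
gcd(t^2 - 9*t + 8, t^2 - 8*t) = t - 8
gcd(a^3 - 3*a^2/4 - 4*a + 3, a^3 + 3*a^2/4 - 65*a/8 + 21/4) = a^2 - 11*a/4 + 3/2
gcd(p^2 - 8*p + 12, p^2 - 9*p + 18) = p - 6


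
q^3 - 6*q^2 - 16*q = q*(q - 8)*(q + 2)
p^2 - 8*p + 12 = (p - 6)*(p - 2)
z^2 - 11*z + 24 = (z - 8)*(z - 3)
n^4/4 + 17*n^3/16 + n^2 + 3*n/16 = n*(n/4 + 1/4)*(n + 1/4)*(n + 3)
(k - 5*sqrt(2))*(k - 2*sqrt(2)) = k^2 - 7*sqrt(2)*k + 20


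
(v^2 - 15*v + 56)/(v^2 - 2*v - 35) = (v - 8)/(v + 5)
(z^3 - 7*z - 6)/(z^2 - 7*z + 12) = (z^2 + 3*z + 2)/(z - 4)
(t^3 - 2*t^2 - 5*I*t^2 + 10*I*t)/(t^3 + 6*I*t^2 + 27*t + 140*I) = t*(t - 2)/(t^2 + 11*I*t - 28)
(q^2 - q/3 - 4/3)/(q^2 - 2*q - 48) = (-3*q^2 + q + 4)/(3*(-q^2 + 2*q + 48))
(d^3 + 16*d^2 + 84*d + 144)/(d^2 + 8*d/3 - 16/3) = 3*(d^2 + 12*d + 36)/(3*d - 4)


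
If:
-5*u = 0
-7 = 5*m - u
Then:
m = -7/5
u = 0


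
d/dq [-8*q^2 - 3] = -16*q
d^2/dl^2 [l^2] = 2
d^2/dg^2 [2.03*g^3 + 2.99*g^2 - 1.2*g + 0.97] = 12.18*g + 5.98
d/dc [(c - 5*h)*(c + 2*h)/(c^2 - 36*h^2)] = h*(3*c^2 - 52*c*h + 108*h^2)/(c^4 - 72*c^2*h^2 + 1296*h^4)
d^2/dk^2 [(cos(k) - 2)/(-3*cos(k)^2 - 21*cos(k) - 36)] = (9*(1 - cos(2*k))^2*cos(k)/4 - 15*(1 - cos(2*k))^2/4 + 761*cos(k)/2 - 52*cos(2*k) - 27*cos(3*k) - cos(5*k)/2 + 279)/(3*(cos(k) + 3)^3*(cos(k) + 4)^3)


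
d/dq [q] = 1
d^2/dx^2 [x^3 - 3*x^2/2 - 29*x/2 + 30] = 6*x - 3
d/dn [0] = 0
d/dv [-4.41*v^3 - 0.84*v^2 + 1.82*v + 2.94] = -13.23*v^2 - 1.68*v + 1.82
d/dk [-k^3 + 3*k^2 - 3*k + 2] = -3*k^2 + 6*k - 3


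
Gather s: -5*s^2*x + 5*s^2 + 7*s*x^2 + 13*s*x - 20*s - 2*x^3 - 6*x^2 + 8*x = s^2*(5 - 5*x) + s*(7*x^2 + 13*x - 20) - 2*x^3 - 6*x^2 + 8*x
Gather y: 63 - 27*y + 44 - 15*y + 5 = 112 - 42*y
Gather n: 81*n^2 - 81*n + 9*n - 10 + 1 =81*n^2 - 72*n - 9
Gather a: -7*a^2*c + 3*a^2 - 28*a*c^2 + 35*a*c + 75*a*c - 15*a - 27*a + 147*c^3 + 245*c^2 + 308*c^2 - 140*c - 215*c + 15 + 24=a^2*(3 - 7*c) + a*(-28*c^2 + 110*c - 42) + 147*c^3 + 553*c^2 - 355*c + 39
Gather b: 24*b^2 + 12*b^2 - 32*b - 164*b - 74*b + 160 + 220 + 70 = 36*b^2 - 270*b + 450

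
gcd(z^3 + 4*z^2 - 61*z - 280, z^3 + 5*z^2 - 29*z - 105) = z + 7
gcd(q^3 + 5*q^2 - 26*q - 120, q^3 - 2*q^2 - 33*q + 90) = q^2 + q - 30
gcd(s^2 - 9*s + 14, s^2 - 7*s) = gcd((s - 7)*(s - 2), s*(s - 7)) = s - 7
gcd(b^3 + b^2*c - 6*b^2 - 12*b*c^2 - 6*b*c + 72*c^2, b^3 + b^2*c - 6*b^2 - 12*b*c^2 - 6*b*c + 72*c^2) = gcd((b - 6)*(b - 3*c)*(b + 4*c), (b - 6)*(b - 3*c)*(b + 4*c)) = b^3 + b^2*c - 6*b^2 - 12*b*c^2 - 6*b*c + 72*c^2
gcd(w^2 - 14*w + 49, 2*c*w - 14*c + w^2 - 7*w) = w - 7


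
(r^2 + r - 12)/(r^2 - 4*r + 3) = (r + 4)/(r - 1)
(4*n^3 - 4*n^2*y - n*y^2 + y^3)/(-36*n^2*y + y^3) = (-4*n^3 + 4*n^2*y + n*y^2 - y^3)/(y*(36*n^2 - y^2))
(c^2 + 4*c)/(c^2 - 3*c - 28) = c/(c - 7)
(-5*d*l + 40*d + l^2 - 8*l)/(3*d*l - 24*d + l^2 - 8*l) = (-5*d + l)/(3*d + l)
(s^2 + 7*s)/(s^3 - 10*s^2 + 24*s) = (s + 7)/(s^2 - 10*s + 24)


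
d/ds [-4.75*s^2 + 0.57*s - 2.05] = 0.57 - 9.5*s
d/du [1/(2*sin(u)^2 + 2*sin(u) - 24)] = -(2*sin(u) + 1)*cos(u)/(2*(sin(u)^2 + sin(u) - 12)^2)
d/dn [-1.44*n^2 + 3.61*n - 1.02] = 3.61 - 2.88*n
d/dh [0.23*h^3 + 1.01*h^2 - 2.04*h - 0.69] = 0.69*h^2 + 2.02*h - 2.04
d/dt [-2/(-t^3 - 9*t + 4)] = 6*(-t^2 - 3)/(t^3 + 9*t - 4)^2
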